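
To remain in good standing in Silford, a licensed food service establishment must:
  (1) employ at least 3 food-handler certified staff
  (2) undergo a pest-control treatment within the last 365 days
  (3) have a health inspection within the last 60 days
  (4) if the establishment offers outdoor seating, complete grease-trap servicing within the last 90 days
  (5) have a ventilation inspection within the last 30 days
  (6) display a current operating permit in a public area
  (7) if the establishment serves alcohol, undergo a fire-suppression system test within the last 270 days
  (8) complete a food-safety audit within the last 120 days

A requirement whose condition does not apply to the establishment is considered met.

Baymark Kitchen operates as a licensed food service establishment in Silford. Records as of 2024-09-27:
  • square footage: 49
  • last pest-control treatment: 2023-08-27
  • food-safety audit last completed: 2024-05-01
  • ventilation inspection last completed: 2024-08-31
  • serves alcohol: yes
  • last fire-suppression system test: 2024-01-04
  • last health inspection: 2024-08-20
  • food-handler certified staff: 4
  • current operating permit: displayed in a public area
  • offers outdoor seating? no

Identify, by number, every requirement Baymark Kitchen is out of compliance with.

1. food-handler certified staff 4 ≥ 3 → met
2. pest-control treatment 397 days ago vs limit 365 → not met
3. health inspection 38 days ago vs limit 60 → met
4. condition 'offers outdoor seating' does not hold → requirement n/a → met
5. ventilation inspection 27 days ago vs limit 30 → met
6. current operating permit present → met
7. condition 'serves alcohol' holds; fire-suppression system test 267 days ago vs limit 270 → met
8. food-safety audit 149 days ago vs limit 120 → not met
Not met: 2, 8

2, 8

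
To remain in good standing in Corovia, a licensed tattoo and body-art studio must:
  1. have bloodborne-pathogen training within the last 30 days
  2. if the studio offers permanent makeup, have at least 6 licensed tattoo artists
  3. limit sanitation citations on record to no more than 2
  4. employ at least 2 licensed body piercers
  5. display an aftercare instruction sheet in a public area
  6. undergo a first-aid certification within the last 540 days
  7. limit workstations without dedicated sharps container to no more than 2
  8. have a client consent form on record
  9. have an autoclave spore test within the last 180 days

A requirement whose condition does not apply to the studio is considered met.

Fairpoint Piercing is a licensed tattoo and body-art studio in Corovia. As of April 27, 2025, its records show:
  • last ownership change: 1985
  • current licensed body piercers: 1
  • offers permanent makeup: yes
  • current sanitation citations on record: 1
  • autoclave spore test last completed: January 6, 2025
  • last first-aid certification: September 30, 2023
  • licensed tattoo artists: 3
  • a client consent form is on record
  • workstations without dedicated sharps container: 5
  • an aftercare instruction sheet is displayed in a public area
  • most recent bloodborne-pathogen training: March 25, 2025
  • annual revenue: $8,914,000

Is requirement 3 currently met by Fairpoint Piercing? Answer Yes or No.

Yes

3. sanitation citations on record 1 ≤ 2 → met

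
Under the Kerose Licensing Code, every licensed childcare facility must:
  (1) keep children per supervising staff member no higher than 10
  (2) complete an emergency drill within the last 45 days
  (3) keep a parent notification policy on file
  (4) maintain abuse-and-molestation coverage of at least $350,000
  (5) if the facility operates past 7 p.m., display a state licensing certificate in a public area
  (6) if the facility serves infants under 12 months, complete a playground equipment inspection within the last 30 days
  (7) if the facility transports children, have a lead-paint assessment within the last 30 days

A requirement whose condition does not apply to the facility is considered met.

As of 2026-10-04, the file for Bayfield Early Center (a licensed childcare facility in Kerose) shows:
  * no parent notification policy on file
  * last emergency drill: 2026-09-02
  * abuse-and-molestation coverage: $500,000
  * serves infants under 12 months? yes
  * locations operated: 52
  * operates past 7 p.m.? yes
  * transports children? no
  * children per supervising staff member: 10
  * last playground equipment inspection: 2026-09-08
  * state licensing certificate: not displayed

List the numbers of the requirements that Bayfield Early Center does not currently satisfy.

3, 5

1. children per supervising staff member 10 ≤ 10 → met
2. emergency drill 32 days ago vs limit 45 → met
3. parent notification policy absent → not met
4. abuse-and-molestation coverage $500,000 ≥ $350,000 → met
5. condition 'operates past 7 p.m.' holds; state licensing certificate absent → not met
6. condition 'serves infants under 12 months' holds; playground equipment inspection 26 days ago vs limit 30 → met
7. condition 'transports children' does not hold → requirement n/a → met
Not met: 3, 5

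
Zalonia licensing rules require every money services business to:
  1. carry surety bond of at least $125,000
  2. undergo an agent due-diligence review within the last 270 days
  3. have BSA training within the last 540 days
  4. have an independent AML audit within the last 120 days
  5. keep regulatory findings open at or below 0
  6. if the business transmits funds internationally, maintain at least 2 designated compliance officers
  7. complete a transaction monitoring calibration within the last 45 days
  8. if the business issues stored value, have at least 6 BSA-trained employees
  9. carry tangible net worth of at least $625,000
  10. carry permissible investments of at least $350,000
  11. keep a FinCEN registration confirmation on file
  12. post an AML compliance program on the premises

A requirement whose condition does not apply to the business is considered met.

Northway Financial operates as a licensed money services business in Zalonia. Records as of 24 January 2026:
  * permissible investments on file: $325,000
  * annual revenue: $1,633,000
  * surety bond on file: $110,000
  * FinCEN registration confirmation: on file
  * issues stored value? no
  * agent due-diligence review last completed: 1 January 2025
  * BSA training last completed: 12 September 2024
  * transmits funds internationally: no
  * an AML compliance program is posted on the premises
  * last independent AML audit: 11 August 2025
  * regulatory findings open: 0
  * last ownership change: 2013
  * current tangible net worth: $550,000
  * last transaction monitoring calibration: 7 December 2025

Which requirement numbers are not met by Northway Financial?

1. surety bond $110,000 < $125,000 → not met
2. agent due-diligence review 388 days ago vs limit 270 → not met
3. BSA training 499 days ago vs limit 540 → met
4. independent AML audit 166 days ago vs limit 120 → not met
5. regulatory findings open 0 ≤ 0 → met
6. condition 'transmits funds internationally' does not hold → requirement n/a → met
7. transaction monitoring calibration 48 days ago vs limit 45 → not met
8. condition 'issues stored value' does not hold → requirement n/a → met
9. tangible net worth $550,000 < $625,000 → not met
10. permissible investments $325,000 < $350,000 → not met
11. FinCEN registration confirmation present → met
12. AML compliance program present → met
Not met: 1, 2, 4, 7, 9, 10

1, 2, 4, 7, 9, 10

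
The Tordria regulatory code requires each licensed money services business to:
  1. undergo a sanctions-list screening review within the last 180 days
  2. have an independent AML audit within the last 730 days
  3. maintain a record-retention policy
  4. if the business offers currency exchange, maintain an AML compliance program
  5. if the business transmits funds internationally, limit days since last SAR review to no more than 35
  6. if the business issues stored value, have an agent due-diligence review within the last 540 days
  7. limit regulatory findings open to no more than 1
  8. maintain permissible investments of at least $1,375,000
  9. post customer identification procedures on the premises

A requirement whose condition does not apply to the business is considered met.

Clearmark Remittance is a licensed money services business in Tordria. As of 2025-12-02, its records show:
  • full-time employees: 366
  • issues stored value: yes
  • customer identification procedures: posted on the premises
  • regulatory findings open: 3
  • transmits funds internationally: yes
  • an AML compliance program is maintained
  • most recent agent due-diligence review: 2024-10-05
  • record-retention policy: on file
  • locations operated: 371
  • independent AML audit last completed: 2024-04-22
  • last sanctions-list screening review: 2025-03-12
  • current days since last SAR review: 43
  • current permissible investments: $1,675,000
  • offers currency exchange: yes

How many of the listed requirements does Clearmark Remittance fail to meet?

1. sanctions-list screening review 265 days ago vs limit 180 → not met
2. independent AML audit 589 days ago vs limit 730 → met
3. record-retention policy present → met
4. condition 'offers currency exchange' holds; AML compliance program present → met
5. condition 'transmits funds internationally' holds; days since last SAR review 43 > 35 → not met
6. condition 'issues stored value' holds; agent due-diligence review 423 days ago vs limit 540 → met
7. regulatory findings open 3 > 1 → not met
8. permissible investments $1,675,000 ≥ $1,375,000 → met
9. customer identification procedures present → met
Not met: 3 of 9

3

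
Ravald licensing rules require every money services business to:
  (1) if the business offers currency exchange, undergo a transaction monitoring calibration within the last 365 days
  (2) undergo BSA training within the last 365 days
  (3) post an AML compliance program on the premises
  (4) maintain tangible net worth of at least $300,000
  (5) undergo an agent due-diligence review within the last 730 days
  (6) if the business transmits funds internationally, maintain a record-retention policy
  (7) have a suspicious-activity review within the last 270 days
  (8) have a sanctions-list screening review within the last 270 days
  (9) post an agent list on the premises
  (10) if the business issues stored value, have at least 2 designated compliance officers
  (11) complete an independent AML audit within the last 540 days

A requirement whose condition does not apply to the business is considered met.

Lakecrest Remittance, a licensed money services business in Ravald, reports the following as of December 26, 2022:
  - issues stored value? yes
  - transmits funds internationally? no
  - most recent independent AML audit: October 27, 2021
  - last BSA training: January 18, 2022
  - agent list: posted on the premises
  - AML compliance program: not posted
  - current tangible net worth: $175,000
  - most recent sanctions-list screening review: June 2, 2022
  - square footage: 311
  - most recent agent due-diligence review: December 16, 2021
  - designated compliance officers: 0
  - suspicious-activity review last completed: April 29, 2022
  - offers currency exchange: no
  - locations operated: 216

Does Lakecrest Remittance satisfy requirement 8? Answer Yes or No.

Yes

8. sanctions-list screening review 207 days ago vs limit 270 → met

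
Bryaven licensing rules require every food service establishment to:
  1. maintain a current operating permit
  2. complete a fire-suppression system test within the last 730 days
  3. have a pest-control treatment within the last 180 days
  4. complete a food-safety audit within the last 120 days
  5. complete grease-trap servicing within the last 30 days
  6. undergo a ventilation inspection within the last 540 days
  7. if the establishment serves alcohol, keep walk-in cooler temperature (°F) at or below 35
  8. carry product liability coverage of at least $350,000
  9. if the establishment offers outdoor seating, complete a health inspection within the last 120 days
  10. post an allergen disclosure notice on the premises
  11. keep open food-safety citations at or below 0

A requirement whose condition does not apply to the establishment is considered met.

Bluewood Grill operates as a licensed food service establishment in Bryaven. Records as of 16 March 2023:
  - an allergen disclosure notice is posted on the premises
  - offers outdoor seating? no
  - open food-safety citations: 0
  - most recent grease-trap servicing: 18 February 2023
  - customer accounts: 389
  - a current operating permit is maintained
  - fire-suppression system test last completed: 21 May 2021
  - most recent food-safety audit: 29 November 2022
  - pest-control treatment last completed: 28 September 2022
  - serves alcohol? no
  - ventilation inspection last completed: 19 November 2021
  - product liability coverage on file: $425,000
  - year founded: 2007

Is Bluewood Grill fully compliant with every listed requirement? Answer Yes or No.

1. current operating permit present → met
2. fire-suppression system test 664 days ago vs limit 730 → met
3. pest-control treatment 169 days ago vs limit 180 → met
4. food-safety audit 107 days ago vs limit 120 → met
5. grease-trap servicing 26 days ago vs limit 30 → met
6. ventilation inspection 482 days ago vs limit 540 → met
7. condition 'serves alcohol' does not hold → requirement n/a → met
8. product liability coverage $425,000 ≥ $350,000 → met
9. condition 'offers outdoor seating' does not hold → requirement n/a → met
10. allergen disclosure notice present → met
11. open food-safety citations 0 ≤ 0 → met
All met.

Yes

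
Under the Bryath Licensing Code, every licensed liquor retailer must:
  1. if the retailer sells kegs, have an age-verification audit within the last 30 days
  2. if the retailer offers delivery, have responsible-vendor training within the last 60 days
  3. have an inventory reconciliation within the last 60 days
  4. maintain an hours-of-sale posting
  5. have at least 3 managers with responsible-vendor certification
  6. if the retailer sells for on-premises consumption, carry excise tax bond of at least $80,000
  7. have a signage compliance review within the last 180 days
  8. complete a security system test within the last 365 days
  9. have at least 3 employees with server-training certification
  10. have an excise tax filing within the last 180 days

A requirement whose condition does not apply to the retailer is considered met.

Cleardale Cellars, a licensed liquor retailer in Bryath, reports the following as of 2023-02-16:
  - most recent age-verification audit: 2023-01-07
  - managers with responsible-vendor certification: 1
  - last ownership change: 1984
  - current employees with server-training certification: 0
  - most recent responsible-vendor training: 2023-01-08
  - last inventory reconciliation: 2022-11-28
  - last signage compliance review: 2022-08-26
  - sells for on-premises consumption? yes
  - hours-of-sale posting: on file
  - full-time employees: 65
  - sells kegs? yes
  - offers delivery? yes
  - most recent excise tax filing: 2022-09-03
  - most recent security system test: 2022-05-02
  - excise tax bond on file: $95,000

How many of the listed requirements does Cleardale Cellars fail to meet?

1. condition 'sells kegs' holds; age-verification audit 40 days ago vs limit 30 → not met
2. condition 'offers delivery' holds; responsible-vendor training 39 days ago vs limit 60 → met
3. inventory reconciliation 80 days ago vs limit 60 → not met
4. hours-of-sale posting present → met
5. managers with responsible-vendor certification 1 < 3 → not met
6. condition 'sells for on-premises consumption' holds; excise tax bond $95,000 ≥ $80,000 → met
7. signage compliance review 174 days ago vs limit 180 → met
8. security system test 290 days ago vs limit 365 → met
9. employees with server-training certification 0 < 3 → not met
10. excise tax filing 166 days ago vs limit 180 → met
Not met: 4 of 10

4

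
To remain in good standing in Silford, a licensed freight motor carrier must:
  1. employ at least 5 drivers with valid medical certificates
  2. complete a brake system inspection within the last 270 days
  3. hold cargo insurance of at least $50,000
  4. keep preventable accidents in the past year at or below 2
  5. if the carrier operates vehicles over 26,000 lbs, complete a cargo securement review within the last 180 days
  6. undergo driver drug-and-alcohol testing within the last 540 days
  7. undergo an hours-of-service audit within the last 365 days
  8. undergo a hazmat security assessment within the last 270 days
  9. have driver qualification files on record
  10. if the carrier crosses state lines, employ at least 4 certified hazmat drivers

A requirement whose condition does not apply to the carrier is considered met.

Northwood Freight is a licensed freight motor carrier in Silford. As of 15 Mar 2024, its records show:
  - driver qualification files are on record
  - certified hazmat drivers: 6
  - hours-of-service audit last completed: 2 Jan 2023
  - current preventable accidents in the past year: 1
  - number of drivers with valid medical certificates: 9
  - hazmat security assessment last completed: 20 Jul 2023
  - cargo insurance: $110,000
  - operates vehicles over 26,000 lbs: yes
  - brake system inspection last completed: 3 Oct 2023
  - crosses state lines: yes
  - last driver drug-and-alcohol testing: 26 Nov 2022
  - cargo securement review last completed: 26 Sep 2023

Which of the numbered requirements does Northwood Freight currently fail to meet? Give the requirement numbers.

1. drivers with valid medical certificates 9 ≥ 5 → met
2. brake system inspection 164 days ago vs limit 270 → met
3. cargo insurance $110,000 ≥ $50,000 → met
4. preventable accidents in the past year 1 ≤ 2 → met
5. condition 'operates vehicles over 26,000 lbs' holds; cargo securement review 171 days ago vs limit 180 → met
6. driver drug-and-alcohol testing 475 days ago vs limit 540 → met
7. hours-of-service audit 438 days ago vs limit 365 → not met
8. hazmat security assessment 239 days ago vs limit 270 → met
9. driver qualification files present → met
10. condition 'crosses state lines' holds; certified hazmat drivers 6 ≥ 4 → met
Not met: 7

7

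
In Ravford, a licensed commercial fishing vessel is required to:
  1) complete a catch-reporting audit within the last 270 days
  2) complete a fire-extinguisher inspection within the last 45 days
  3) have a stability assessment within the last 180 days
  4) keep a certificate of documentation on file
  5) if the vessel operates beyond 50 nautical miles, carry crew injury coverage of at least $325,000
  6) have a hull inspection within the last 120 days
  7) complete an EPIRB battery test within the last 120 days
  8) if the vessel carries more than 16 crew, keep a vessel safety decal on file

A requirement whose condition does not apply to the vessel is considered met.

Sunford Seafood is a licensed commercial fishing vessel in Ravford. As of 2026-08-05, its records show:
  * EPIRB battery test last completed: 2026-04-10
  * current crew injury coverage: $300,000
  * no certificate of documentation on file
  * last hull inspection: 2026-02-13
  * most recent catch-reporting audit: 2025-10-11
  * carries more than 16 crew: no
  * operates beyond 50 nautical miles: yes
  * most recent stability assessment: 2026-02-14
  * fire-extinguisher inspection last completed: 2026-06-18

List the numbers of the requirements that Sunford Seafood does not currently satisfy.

1, 2, 4, 5, 6

1. catch-reporting audit 298 days ago vs limit 270 → not met
2. fire-extinguisher inspection 48 days ago vs limit 45 → not met
3. stability assessment 172 days ago vs limit 180 → met
4. certificate of documentation absent → not met
5. condition 'operates beyond 50 nautical miles' holds; crew injury coverage $300,000 < $325,000 → not met
6. hull inspection 173 days ago vs limit 120 → not met
7. EPIRB battery test 117 days ago vs limit 120 → met
8. condition 'carries more than 16 crew' does not hold → requirement n/a → met
Not met: 1, 2, 4, 5, 6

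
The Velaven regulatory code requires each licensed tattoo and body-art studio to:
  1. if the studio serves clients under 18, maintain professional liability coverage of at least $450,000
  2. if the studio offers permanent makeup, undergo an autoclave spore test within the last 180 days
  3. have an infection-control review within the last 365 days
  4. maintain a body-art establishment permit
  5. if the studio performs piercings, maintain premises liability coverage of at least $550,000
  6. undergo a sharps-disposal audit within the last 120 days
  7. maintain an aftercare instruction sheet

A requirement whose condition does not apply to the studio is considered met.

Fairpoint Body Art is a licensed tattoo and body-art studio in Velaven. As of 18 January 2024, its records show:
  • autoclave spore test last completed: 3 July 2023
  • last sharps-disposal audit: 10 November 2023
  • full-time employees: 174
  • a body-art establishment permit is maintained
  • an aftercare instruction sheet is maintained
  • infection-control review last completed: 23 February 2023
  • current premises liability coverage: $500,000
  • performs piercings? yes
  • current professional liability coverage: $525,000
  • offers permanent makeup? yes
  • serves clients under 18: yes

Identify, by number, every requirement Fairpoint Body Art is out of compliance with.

1. condition 'serves clients under 18' holds; professional liability coverage $525,000 ≥ $450,000 → met
2. condition 'offers permanent makeup' holds; autoclave spore test 199 days ago vs limit 180 → not met
3. infection-control review 329 days ago vs limit 365 → met
4. body-art establishment permit present → met
5. condition 'performs piercings' holds; premises liability coverage $500,000 < $550,000 → not met
6. sharps-disposal audit 69 days ago vs limit 120 → met
7. aftercare instruction sheet present → met
Not met: 2, 5

2, 5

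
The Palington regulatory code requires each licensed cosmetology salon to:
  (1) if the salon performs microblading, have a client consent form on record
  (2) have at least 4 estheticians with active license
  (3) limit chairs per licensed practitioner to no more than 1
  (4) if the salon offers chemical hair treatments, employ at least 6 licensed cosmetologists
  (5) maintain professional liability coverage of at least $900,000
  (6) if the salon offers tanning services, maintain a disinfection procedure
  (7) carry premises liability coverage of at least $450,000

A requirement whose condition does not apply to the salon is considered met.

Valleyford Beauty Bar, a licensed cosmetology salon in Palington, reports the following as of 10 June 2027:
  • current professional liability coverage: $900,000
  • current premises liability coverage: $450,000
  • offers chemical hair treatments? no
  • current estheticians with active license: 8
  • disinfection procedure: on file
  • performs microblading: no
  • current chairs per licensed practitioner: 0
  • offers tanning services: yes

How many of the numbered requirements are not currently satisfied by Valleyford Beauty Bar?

0

1. condition 'performs microblading' does not hold → requirement n/a → met
2. estheticians with active license 8 ≥ 4 → met
3. chairs per licensed practitioner 0 ≤ 1 → met
4. condition 'offers chemical hair treatments' does not hold → requirement n/a → met
5. professional liability coverage $900,000 ≥ $900,000 → met
6. condition 'offers tanning services' holds; disinfection procedure present → met
7. premises liability coverage $450,000 ≥ $450,000 → met
Not met: 0 of 7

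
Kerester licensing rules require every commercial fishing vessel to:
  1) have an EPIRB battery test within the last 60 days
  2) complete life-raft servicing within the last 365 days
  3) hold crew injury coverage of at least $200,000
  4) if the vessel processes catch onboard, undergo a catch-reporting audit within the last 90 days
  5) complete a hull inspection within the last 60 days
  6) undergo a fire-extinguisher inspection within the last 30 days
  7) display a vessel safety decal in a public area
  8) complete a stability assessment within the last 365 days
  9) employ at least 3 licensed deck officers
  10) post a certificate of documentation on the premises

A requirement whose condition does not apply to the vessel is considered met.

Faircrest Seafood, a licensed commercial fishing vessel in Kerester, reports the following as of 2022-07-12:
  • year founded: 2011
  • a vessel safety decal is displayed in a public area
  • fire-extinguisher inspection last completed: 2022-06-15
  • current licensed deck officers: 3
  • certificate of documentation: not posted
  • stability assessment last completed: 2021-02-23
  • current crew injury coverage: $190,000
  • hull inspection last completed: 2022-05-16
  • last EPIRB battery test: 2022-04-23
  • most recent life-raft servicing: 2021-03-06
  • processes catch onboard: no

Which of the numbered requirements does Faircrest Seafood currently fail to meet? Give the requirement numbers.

1. EPIRB battery test 80 days ago vs limit 60 → not met
2. life-raft servicing 493 days ago vs limit 365 → not met
3. crew injury coverage $190,000 < $200,000 → not met
4. condition 'processes catch onboard' does not hold → requirement n/a → met
5. hull inspection 57 days ago vs limit 60 → met
6. fire-extinguisher inspection 27 days ago vs limit 30 → met
7. vessel safety decal present → met
8. stability assessment 504 days ago vs limit 365 → not met
9. licensed deck officers 3 ≥ 3 → met
10. certificate of documentation absent → not met
Not met: 1, 2, 3, 8, 10

1, 2, 3, 8, 10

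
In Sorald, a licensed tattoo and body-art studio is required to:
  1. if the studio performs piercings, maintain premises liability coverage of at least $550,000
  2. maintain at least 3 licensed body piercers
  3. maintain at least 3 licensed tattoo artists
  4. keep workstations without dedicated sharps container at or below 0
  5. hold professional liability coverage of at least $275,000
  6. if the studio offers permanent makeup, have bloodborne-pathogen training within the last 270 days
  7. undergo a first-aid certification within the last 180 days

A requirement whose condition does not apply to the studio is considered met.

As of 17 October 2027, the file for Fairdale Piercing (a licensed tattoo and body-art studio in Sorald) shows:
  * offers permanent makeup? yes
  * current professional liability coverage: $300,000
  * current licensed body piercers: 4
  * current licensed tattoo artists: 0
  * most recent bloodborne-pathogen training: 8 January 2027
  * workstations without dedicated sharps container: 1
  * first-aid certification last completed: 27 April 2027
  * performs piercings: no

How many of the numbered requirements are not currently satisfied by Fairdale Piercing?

3

1. condition 'performs piercings' does not hold → requirement n/a → met
2. licensed body piercers 4 ≥ 3 → met
3. licensed tattoo artists 0 < 3 → not met
4. workstations without dedicated sharps container 1 > 0 → not met
5. professional liability coverage $300,000 ≥ $275,000 → met
6. condition 'offers permanent makeup' holds; bloodborne-pathogen training 282 days ago vs limit 270 → not met
7. first-aid certification 173 days ago vs limit 180 → met
Not met: 3 of 7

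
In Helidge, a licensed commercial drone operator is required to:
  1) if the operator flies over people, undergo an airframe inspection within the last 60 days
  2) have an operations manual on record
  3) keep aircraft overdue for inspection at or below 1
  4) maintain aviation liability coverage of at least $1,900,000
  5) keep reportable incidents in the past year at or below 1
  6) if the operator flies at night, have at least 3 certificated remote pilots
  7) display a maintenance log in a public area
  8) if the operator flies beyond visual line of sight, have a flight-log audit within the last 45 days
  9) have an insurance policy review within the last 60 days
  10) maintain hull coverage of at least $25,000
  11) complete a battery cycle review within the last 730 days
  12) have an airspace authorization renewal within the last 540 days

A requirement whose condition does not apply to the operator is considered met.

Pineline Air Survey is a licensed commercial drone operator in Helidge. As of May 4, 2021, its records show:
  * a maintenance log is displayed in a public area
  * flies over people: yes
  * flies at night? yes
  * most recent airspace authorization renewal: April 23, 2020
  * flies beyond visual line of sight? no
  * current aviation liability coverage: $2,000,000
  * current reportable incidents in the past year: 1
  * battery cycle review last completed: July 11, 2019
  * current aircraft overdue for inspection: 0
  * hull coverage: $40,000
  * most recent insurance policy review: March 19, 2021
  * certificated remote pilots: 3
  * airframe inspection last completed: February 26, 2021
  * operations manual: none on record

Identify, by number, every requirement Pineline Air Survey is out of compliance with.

1. condition 'flies over people' holds; airframe inspection 67 days ago vs limit 60 → not met
2. operations manual absent → not met
3. aircraft overdue for inspection 0 ≤ 1 → met
4. aviation liability coverage $2,000,000 ≥ $1,900,000 → met
5. reportable incidents in the past year 1 ≤ 1 → met
6. condition 'flies at night' holds; certificated remote pilots 3 ≥ 3 → met
7. maintenance log present → met
8. condition 'flies beyond visual line of sight' does not hold → requirement n/a → met
9. insurance policy review 46 days ago vs limit 60 → met
10. hull coverage $40,000 ≥ $25,000 → met
11. battery cycle review 663 days ago vs limit 730 → met
12. airspace authorization renewal 376 days ago vs limit 540 → met
Not met: 1, 2

1, 2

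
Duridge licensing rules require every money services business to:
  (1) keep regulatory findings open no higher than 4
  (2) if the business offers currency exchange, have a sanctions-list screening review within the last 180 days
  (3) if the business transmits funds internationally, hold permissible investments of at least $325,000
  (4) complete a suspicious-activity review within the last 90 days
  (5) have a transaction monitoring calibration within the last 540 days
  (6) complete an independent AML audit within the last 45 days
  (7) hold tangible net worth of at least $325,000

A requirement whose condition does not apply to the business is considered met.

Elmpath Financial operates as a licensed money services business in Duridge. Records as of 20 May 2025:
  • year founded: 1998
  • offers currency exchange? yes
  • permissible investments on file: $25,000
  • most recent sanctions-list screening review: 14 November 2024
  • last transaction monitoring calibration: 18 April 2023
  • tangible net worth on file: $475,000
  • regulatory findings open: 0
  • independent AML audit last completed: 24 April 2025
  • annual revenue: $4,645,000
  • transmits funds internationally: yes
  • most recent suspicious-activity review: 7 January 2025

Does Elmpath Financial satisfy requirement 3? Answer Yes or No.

No

3. condition 'transmits funds internationally' holds; permissible investments $25,000 < $325,000 → not met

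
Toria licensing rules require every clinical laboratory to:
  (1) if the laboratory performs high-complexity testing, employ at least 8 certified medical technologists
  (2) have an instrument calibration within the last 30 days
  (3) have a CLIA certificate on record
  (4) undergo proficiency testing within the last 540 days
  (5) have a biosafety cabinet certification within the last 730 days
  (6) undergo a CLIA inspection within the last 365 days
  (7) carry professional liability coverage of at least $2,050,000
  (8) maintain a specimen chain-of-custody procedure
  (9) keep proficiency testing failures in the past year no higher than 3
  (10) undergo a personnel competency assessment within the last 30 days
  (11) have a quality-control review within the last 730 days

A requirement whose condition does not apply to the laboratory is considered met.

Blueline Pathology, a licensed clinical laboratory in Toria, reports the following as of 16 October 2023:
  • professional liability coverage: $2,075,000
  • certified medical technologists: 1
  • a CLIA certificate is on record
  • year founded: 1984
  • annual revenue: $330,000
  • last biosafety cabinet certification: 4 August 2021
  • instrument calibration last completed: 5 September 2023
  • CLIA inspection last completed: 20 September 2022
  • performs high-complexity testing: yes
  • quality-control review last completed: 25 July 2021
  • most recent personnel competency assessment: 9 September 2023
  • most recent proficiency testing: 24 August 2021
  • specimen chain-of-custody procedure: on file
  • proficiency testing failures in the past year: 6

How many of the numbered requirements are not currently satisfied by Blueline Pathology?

8

1. condition 'performs high-complexity testing' holds; certified medical technologists 1 < 8 → not met
2. instrument calibration 41 days ago vs limit 30 → not met
3. CLIA certificate present → met
4. proficiency testing 783 days ago vs limit 540 → not met
5. biosafety cabinet certification 803 days ago vs limit 730 → not met
6. CLIA inspection 391 days ago vs limit 365 → not met
7. professional liability coverage $2,075,000 ≥ $2,050,000 → met
8. specimen chain-of-custody procedure present → met
9. proficiency testing failures in the past year 6 > 3 → not met
10. personnel competency assessment 37 days ago vs limit 30 → not met
11. quality-control review 813 days ago vs limit 730 → not met
Not met: 8 of 11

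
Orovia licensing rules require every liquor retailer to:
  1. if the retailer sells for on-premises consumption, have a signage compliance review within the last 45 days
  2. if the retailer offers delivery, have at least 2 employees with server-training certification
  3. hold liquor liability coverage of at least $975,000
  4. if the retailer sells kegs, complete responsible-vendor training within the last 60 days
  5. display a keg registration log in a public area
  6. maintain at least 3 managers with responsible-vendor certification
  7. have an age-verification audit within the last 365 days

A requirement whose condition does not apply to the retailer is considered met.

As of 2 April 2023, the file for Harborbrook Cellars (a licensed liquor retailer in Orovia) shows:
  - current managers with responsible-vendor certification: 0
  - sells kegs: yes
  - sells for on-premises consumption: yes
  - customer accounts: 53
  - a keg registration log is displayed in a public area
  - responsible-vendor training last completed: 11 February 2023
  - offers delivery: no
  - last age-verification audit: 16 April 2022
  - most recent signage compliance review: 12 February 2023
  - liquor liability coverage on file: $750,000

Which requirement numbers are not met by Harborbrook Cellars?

1. condition 'sells for on-premises consumption' holds; signage compliance review 49 days ago vs limit 45 → not met
2. condition 'offers delivery' does not hold → requirement n/a → met
3. liquor liability coverage $750,000 < $975,000 → not met
4. condition 'sells kegs' holds; responsible-vendor training 50 days ago vs limit 60 → met
5. keg registration log present → met
6. managers with responsible-vendor certification 0 < 3 → not met
7. age-verification audit 351 days ago vs limit 365 → met
Not met: 1, 3, 6

1, 3, 6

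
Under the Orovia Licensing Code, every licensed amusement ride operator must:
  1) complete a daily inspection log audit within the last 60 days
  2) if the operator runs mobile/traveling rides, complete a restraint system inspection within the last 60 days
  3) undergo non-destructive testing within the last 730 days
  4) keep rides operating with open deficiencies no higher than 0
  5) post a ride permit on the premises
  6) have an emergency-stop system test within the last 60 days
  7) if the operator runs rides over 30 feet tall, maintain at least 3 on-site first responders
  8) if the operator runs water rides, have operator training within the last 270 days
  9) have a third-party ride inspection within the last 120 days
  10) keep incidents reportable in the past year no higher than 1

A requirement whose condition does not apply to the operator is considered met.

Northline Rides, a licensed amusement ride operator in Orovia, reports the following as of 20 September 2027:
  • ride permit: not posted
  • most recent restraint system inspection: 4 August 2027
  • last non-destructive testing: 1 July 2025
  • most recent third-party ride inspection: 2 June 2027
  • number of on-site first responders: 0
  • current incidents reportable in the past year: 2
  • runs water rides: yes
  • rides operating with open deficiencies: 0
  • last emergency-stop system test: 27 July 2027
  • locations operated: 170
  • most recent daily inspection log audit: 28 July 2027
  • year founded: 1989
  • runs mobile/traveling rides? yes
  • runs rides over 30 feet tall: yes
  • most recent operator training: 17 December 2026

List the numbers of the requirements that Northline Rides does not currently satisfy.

1. daily inspection log audit 54 days ago vs limit 60 → met
2. condition 'runs mobile/traveling rides' holds; restraint system inspection 47 days ago vs limit 60 → met
3. non-destructive testing 811 days ago vs limit 730 → not met
4. rides operating with open deficiencies 0 ≤ 0 → met
5. ride permit absent → not met
6. emergency-stop system test 55 days ago vs limit 60 → met
7. condition 'runs rides over 30 feet tall' holds; on-site first responders 0 < 3 → not met
8. condition 'runs water rides' holds; operator training 277 days ago vs limit 270 → not met
9. third-party ride inspection 110 days ago vs limit 120 → met
10. incidents reportable in the past year 2 > 1 → not met
Not met: 3, 5, 7, 8, 10

3, 5, 7, 8, 10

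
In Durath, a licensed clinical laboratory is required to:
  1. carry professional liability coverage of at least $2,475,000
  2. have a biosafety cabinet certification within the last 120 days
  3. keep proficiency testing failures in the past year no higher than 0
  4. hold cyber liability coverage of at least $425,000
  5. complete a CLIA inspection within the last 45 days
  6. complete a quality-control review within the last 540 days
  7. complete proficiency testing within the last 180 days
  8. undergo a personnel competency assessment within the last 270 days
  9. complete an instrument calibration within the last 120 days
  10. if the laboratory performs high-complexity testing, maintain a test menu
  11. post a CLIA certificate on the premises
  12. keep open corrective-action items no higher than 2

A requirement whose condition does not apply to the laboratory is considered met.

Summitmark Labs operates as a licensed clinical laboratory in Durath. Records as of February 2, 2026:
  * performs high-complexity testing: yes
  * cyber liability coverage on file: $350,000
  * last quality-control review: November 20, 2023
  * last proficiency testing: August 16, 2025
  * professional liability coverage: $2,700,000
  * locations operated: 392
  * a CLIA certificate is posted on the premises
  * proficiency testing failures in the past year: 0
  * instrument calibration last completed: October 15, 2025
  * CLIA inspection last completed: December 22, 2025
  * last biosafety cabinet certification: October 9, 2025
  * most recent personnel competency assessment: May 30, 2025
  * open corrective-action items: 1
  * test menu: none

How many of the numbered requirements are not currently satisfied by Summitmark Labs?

3

1. professional liability coverage $2,700,000 ≥ $2,475,000 → met
2. biosafety cabinet certification 116 days ago vs limit 120 → met
3. proficiency testing failures in the past year 0 ≤ 0 → met
4. cyber liability coverage $350,000 < $425,000 → not met
5. CLIA inspection 42 days ago vs limit 45 → met
6. quality-control review 805 days ago vs limit 540 → not met
7. proficiency testing 170 days ago vs limit 180 → met
8. personnel competency assessment 248 days ago vs limit 270 → met
9. instrument calibration 110 days ago vs limit 120 → met
10. condition 'performs high-complexity testing' holds; test menu absent → not met
11. CLIA certificate present → met
12. open corrective-action items 1 ≤ 2 → met
Not met: 3 of 12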